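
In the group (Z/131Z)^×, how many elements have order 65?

φ(131) = 131 − 1 = 130 = 2 · 5 · 13.
Since (Z/131Z)^× is cyclic of order 130, the number of elements of order d is φ(d) when d | 130 and 0 otherwise.
65 = 5 · 13 divides 130, and φ(65) = 48.

48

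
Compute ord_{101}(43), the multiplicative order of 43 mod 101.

50

ord(43) | φ(101) = 101 − 1 = 100 = 2^2 · 5^2.
Divisors of 100: 1, 2, 4, 5, 10, 20, 25, 50, 100.
Test each divisor d:
43^1 ≡ 43 (mod 101)
43^2 ≡ 31 (mod 101)
43^4 ≡ 52 (mod 101)
43^5 ≡ 14 (mod 101)
43^10 ≡ 95 (mod 101)
43^20 ≡ 36 (mod 101)
43^25 ≡ 100 (mod 101)
43^50 ≡ 1 (mod 101) ✓
Hence ord(43) = 50.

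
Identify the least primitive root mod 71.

φ(71) = 71 − 1 = 70 = 2 · 5 · 7.
Test candidates g = 2, 3, … against the prime factors q ∈ {2, 5, 7} of φ(71): g is a generator iff g^(70/q) ≢ 1 for every such q.
g = 2: 2^35 ≡ 1 — hits 1, so not a primitive root.
g = 3: 3^35 ≡ 1 — hits 1, so not a primitive root.
g = 4: 4^35 ≡ 1 — hits 1, so not a primitive root.
g = 5: 5^35 ≡ 1 — hits 1, so not a primitive root.
g = 6: 6^35 ≡ 1 — hits 1, so not a primitive root.
g = 7: 7^35 ≡ 70; 7^14 ≡ 54; 7^10 ≡ 45 — none is 1, so 7 is a primitive root.
So 7 is the smallest generator of (Z/71Z)^×.

7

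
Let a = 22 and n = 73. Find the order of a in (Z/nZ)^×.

8

By Lagrange's theorem, ord_73(22) divides φ(73) = 73 − 1 = 72 = 2^3 · 3^2.
Divisors of 72: 1, 2, 3, 4, 6, 8, 9, 12, 18, 24, 36, 72.
Evaluate successive powers at the divisors of 72:
22^1 ≡ 22 (mod 73)
22^2 ≡ 46 (mod 73)
22^3 ≡ 63 (mod 73)
22^4 ≡ 72 (mod 73)
22^6 ≡ 27 (mod 73)
22^8 ≡ 1 (mod 73) ✓
The smallest such exponent is 8, so the order of 22 is 8.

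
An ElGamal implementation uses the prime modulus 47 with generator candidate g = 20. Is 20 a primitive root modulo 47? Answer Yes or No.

Yes

φ(47) = 47 − 1 = 46 = 2 · 23.
Test 20^(46/q) mod 47 for each prime factor q of 46:
20^23 ≡ 46 (mod 47)  [q = 2: ≢ 1 ✓]
20^2 ≡ 24 (mod 47)  [q = 23: ≢ 1 ✓]
All checks pass, so 20 has order 46 and is a primitive root modulo 47.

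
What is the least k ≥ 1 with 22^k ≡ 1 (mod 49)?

The order of 22 must divide φ(49) = φ(7^2) = 7·(7−1) = 42 = 2 · 3 · 7.
Divisors of 42: 1, 2, 3, 6, 7, 14, 21, 42.
Check 22^d mod 49 for each divisor in increasing order:
22^1 ≡ 22 (mod 49)
22^2 ≡ 43 (mod 49)
22^3 ≡ 15 (mod 49)
22^6 ≡ 29 (mod 49)
22^7 ≡ 1 (mod 49) ✓
So ord_49(22) = 7.

7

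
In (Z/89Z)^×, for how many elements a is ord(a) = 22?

10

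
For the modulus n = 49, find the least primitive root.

3

φ(49) = φ(7^2) = 7·(7−1) = 42 = 2 · 3 · 7.
Test candidates g = 2, 3, … against the prime factors q ∈ {2, 3, 7} of φ(49): g is a generator iff g^(42/q) ≢ 1 for every such q.
g = 2: 2^21 ≡ 1 — hits 1, so not a primitive root.
g = 3: 3^21 ≡ 48; 3^14 ≡ 30; 3^6 ≡ 43 — none is 1, so 3 is a primitive root.
Hence the least primitive root of 49 is 3.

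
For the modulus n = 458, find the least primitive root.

7

φ(458) = φ(2)·φ(229) = 1·228 = 228 = 2^2 · 3 · 19.
g is a primitive root iff g^(228/q) ≢ 1 (mod 458) for each prime q ∈ {2, 3, 19}.
g = 2: gcd(2, 458) = 2 > 1, not a unit — skip.
g = 3: 3^114 ≡ 1 — hits 1, so not a primitive root.
g = 4: gcd(4, 458) = 2 > 1, not a unit — skip.
g = 5: 5^114 ≡ 1 — hits 1, so not a primitive root.
g = 6: gcd(6, 458) = 2 > 1, not a unit — skip.
g = 7: 7^114 ≡ 457; 7^76 ≡ 323; 7^12 ≡ 43 — none is 1, so 7 is a primitive root.
The smallest primitive root modulo 458 is 7.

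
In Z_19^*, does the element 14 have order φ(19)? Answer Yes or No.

φ(19) = 19 − 1 = 18 = 2 · 3^2.
Test 14^(18/q) mod 19 for each prime factor q of 18:
14^9 ≡ 18 (mod 19)  [q = 2: ≢ 1 ✓]
14^6 ≡ 7 (mod 19)  [q = 3: ≢ 1 ✓]
None equal 1, so ord_19(14) = 18: 14 is a primitive root.

Yes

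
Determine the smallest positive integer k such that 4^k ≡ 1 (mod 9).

By Lagrange's theorem, ord_9(4) divides φ(9) = φ(3^2) = 3·(3−1) = 6 = 2 · 3.
Divisors of 6: 1, 2, 3, 6.
Test each divisor d:
4^1 ≡ 4 (mod 9)
4^2 ≡ 7 (mod 9)
4^3 ≡ 1 (mod 9) ✓
So ord_9(4) = 3.

3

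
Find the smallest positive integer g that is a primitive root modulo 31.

3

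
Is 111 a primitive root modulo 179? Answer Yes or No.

Yes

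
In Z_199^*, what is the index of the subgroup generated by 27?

3

The order of 27 must divide φ(199) = 199 − 1 = 198 = 2 · 3^2 · 11.
Divisors of 198: 1, 2, 3, 6, 9, 11, 18, 22, 33, 66, 99, 198.
Test each divisor d:
27^1 ≡ 27 (mod 199)
27^2 ≡ 132 (mod 199)
27^3 ≡ 181 (mod 199)
27^6 ≡ 125 (mod 199)
27^9 ≡ 138 (mod 199)
27^11 ≡ 107 (mod 199)
27^18 ≡ 139 (mod 199)
27^22 ≡ 106 (mod 199)
27^33 ≡ 198 (mod 199)
27^66 ≡ 1 (mod 199) ✓
Thus |⟨27⟩| = ord(27) = 66.
[(Z/199Z)^× : ⟨27⟩] = 198/66 = 3.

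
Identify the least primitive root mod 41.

6

φ(41) = 41 − 1 = 40 = 2^3 · 5.
Test candidates g = 2, 3, … against the prime factors q ∈ {2, 5} of φ(41): g is a generator iff g^(40/q) ≢ 1 for every such q.
g = 2: 2^20 ≡ 1 — hits 1, so not a primitive root.
g = 3: 3^20 ≡ 40; 3^8 ≡ 1 — hits 1, so not a primitive root.
g = 4: 4^20 ≡ 1 — hits 1, so not a primitive root.
g = 5: 5^20 ≡ 1 — hits 1, so not a primitive root.
g = 6: 6^20 ≡ 40; 6^8 ≡ 10 — none is 1, so 6 is a primitive root.
Hence the least primitive root of 41 is 6.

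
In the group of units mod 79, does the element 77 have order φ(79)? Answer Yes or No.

φ(79) = 79 − 1 = 78 = 2 · 3 · 13.
An element g generates (Z/79Z)^× iff g^(78/q) ≢ 1 (mod 79) for each prime q ∈ {2, 3, 13}.
77^39 ≡ 78 (mod 79)  [q = 2: ≢ 1 ✓]
77^26 ≡ 23 (mod 79)  [q = 3: ≢ 1 ✓]
77^6 ≡ 64 (mod 79)  [q = 13: ≢ 1 ✓]
Every test exponent gives a nontrivial residue, hence 77 generates the full group.

Yes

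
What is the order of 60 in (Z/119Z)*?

24

ord(60) | φ(119) = φ(7·17) = (7−1)·(17−1) = 6·16 = 96 = 2^5 · 3.
Divisors of 96: 1, 2, 3, 4, 6, 8, 12, 16, 24, 32, 48, 96.
Compute 60^d (mod 119) for the divisors d until we hit 1:
60^1 ≡ 60 (mod 119)
60^2 ≡ 30 (mod 119)
60^3 ≡ 15 (mod 119)
60^4 ≡ 67 (mod 119)
60^6 ≡ 106 (mod 119)
60^8 ≡ 86 (mod 119)
60^12 ≡ 50 (mod 119)
60^16 ≡ 18 (mod 119)
60^24 ≡ 1 (mod 119) ✓
Therefore the multiplicative order of 60 modulo 119 is 24.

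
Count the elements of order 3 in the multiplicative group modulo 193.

2

φ(193) = 193 − 1 = 192 = 2^6 · 3.
In a cyclic group of order 192, there are φ(d) elements of order d for each divisor d of 192, and zero for non-divisors.
3 | 192, and φ(3) = 3 − 1 = 2.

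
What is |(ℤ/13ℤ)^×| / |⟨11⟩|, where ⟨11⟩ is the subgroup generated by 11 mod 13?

The order of 11 must divide φ(13) = 13 − 1 = 12 = 2^2 · 3.
Divisors of 12: 1, 2, 3, 4, 6, 12.
Compute 11^d (mod 13) for the divisors d until we hit 1:
11^1 ≡ 11 (mod 13)
11^2 ≡ 4 (mod 13)
11^3 ≡ 5 (mod 13)
11^4 ≡ 3 (mod 13)
11^6 ≡ 12 (mod 13)
11^12 ≡ 1 (mod 13) ✓
So ord_13(11) = 12, hence |⟨11⟩| = 12.
The index is φ(13) / ord(11) = 12 / 12 = 1.

1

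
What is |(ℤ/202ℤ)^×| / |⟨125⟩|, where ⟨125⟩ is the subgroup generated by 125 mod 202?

4

Since 125 ∈ (Z/202Z)^×, its order divides φ(202) = φ(2)·φ(101) = 1·100 = 100 = 2^2 · 5^2.
Divisors of 100: 1, 2, 4, 5, 10, 20, 25, 50, 100.
Test each divisor d:
125^1 ≡ 125 (mod 202)
125^2 ≡ 71 (mod 202)
125^4 ≡ 193 (mod 202)
125^5 ≡ 87 (mod 202)
125^10 ≡ 95 (mod 202)
125^20 ≡ 137 (mod 202)
125^25 ≡ 1 (mod 202) ✓
The order of 125 is 25, so the subgroup it generates has 25 elements.
Index = |(Z/202Z)^×| / |⟨125⟩| = 100 / 25 = 4.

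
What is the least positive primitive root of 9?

2

φ(9) = φ(3^2) = 3·(3−1) = 6 = 2 · 3.
g is a primitive root iff g^(6/q) ≢ 1 (mod 9) for each prime q ∈ {2, 3}.
g = 2: 2^3 ≡ 8; 2^2 ≡ 4 — none is 1, so 2 is a primitive root.
The smallest primitive root modulo 9 is 2.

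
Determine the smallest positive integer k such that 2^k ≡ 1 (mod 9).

By Lagrange's theorem, ord_9(2) divides φ(9) = φ(3^2) = 3·(3−1) = 6 = 2 · 3.
Divisors of 6: 1, 2, 3, 6.
Check 2^d mod 9 for each divisor in increasing order:
2^1 ≡ 2 (mod 9)
2^2 ≡ 4 (mod 9)
2^3 ≡ 8 (mod 9)
2^6 ≡ 1 (mod 9) ✓
Therefore the multiplicative order of 2 modulo 9 is 6.

6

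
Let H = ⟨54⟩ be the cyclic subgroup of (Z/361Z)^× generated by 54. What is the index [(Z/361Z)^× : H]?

38

ord(54) | φ(361) = φ(19^2) = 19·(19−1) = 342 = 2 · 3^2 · 19.
Divisors of 342: 1, 2, 3, 6, 9, 18, 19, 38, 57, 114, 171, 342.
Evaluate successive powers at the divisors of 342:
54^1 ≡ 54
54^2 ≡ 28
54^3 ≡ 68
54^6 ≡ 292
54^9 ≡ 1
Thus |⟨54⟩| = ord(54) = 9.
[(Z/361Z)^× : ⟨54⟩] = 342/9 = 38.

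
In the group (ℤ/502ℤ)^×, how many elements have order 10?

φ(502) = φ(2)·φ(251) = 1·250 = 250 = 2 · 5^3.
In a cyclic group of order 250, there are φ(d) elements of order d for each divisor d of 250, and zero for non-divisors.
10 = 2 · 5 divides 250, and φ(10) = 4.

4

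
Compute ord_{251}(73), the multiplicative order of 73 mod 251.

125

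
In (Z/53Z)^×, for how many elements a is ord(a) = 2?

φ(53) = 53 − 1 = 52 = 2^2 · 13.
In a cyclic group of order 52, there are φ(d) elements of order d for each divisor d of 52, and zero for non-divisors.
2 | 52, and φ(2) = 2 − 1 = 1.

1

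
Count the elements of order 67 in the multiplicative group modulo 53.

0

φ(53) = 53 − 1 = 52 = 2^2 · 13.
(Z/53Z)^× is cyclic (|G| = 52); a cyclic group of order m has exactly φ(d) elements of each order d | m, and none otherwise.
67 does not divide 52, so no element of (Z/53Z)^× has order 67.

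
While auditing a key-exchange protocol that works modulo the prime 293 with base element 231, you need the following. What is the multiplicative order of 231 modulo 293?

292

Since 231 ∈ (Z/293Z)^×, its order divides φ(293) = 293 − 1 = 292 = 2^2 · 73.
Divisors of 292: 1, 2, 4, 73, 146, 292.
Compute 231^d (mod 293) for the divisors d until we hit 1:
231^1 ≡ 231
231^2 ≡ 35
231^4 ≡ 53
231^73 ≡ 138
231^146 ≡ 292
231^292 ≡ 1
So ord_293(231) = 292.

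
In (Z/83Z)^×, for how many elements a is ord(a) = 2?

1

φ(83) = 83 − 1 = 82 = 2 · 41.
In a cyclic group of order 82, there are φ(d) elements of order d for each divisor d of 82, and zero for non-divisors.
2 | 82, and φ(2) = 2 − 1 = 1.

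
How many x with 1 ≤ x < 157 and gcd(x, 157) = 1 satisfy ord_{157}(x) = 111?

0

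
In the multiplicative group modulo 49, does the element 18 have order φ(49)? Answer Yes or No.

No

φ(49) = φ(7^2) = 7·(7−1) = 42 = 2 · 3 · 7.
18 is a primitive root mod 49 iff 18^(φ(49)/q) ≢ 1 for every prime q | φ(49), i.e. q ∈ {2, 3, 7}.
18^21 ≡ 1 (mod 49)  [q = 2: ≡ 1 ✗]
18^14 ≡ 30 (mod 49)  [q = 3: ≢ 1 ✓]
18^6 ≡ 1 (mod 49)  [q = 7: ≡ 1 ✗]
The check at q = 2 fails, so 18 generates a proper subgroup.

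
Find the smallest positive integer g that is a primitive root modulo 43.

3

φ(43) = 43 − 1 = 42 = 2 · 3 · 7.
g is a primitive root iff g^(42/q) ≢ 1 (mod 43) for each prime q ∈ {2, 3, 7}.
g = 2: 2^21 ≡ 42; 2^14 ≡ 1 — hits 1, so not a primitive root.
g = 3: 3^21 ≡ 42; 3^14 ≡ 36; 3^6 ≡ 41 — none is 1, so 3 is a primitive root.
So 3 is the smallest generator of (Z/43Z)^×.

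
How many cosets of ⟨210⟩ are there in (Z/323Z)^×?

18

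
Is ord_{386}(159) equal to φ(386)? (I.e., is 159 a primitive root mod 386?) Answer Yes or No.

φ(386) = φ(2)·φ(193) = 1·192 = 192 = 2^6 · 3.
An element g generates (Z/386Z)^× iff g^(192/q) ≢ 1 (mod 386) for each prime q ∈ {2, 3}.
159^96 ≡ 385 (mod 386)  [q = 2: ≢ 1 ✓]
159^64 ≡ 301 (mod 386)  [q = 3: ≢ 1 ✓]
None equal 1, so ord_386(159) = 192: 159 is a primitive root.

Yes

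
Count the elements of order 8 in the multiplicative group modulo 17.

4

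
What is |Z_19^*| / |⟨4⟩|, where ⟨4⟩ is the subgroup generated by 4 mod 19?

By Lagrange's theorem, ord_19(4) divides φ(19) = 19 − 1 = 18 = 2 · 3^2.
Divisors of 18: 1, 2, 3, 6, 9, 18.
Check 4^d mod 19 for each divisor in increasing order:
4^1 ≡ 4 (mod 19)
4^2 ≡ 16 (mod 19)
4^3 ≡ 7 (mod 19)
4^6 ≡ 11 (mod 19)
4^9 ≡ 1 (mod 19) ✓
The order of 4 is 9, so the subgroup it generates has 9 elements.
[(Z/19Z)^× : ⟨4⟩] = 18/9 = 2.

2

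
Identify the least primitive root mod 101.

2

φ(101) = 101 − 1 = 100 = 2^2 · 5^2.
g is a primitive root iff g^(100/q) ≢ 1 (mod 101) for each prime q ∈ {2, 5}.
g = 2: 2^50 ≡ 100; 2^20 ≡ 95 — none is 1, so 2 is a primitive root.
The smallest primitive root modulo 101 is 2.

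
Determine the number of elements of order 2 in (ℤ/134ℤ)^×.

1

φ(134) = φ(2)·φ(67) = 1·66 = 66 = 2 · 3 · 11.
In a cyclic group of order 66, there are φ(d) elements of order d for each divisor d of 66, and zero for non-divisors.
2 | 66, and φ(2) = 2 − 1 = 1.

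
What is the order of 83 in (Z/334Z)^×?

166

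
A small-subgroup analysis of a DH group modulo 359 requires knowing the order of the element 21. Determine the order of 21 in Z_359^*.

358

ord(21) | φ(359) = 359 − 1 = 358 = 2 · 179.
Divisors of 358: 1, 2, 179, 358.
Compute 21^d (mod 359) for the divisors d until we hit 1:
21^1 ≡ 21
21^2 ≡ 82
21^179 ≡ 358
21^358 ≡ 1
Hence ord(21) = 358.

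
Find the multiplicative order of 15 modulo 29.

28

Since 15 ∈ (Z/29Z)^×, its order divides φ(29) = 29 − 1 = 28 = 2^2 · 7.
Divisors of 28: 1, 2, 4, 7, 14, 28.
Check 15^d mod 29 for each divisor in increasing order:
15^1 ≡ 15 (mod 29)
15^2 ≡ 22 (mod 29)
15^4 ≡ 20 (mod 29)
15^7 ≡ 17 (mod 29)
15^14 ≡ 28 (mod 29)
15^28 ≡ 1 (mod 29) ✓
Therefore the multiplicative order of 15 modulo 29 is 28.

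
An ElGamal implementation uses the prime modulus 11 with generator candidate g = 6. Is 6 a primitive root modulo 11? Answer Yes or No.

Yes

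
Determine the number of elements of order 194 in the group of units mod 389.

φ(389) = 389 − 1 = 388 = 2^2 · 97.
In a cyclic group of order 388, there are φ(d) elements of order d for each divisor d of 388, and zero for non-divisors.
194 = 2 · 97 divides 388, and φ(194) = 96.

96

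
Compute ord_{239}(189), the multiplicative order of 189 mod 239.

Since 189 ∈ (Z/239Z)^×, its order divides φ(239) = 239 − 1 = 238 = 2 · 7 · 17.
Divisors of 238: 1, 2, 7, 14, 17, 34, 119, 238.
Evaluate successive powers at the divisors of 238:
189^1 ≡ 189 (mod 239)
189^2 ≡ 110 (mod 239)
189^7 ≡ 28 (mod 239)
189^14 ≡ 67 (mod 239)
189^17 ≡ 38 (mod 239)
189^34 ≡ 10 (mod 239)
189^119 ≡ 238 (mod 239)
189^238 ≡ 1 (mod 239) ✓
Hence ord(189) = 238.

238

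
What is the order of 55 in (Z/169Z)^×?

39

The order of 55 must divide φ(169) = φ(13^2) = 13·(13−1) = 156 = 2^2 · 3 · 13.
Divisors of 156: 1, 2, 3, 4, 6, 12, 13, 26, 39, 52, 78, 156.
Evaluate successive powers at the divisors of 156:
55^1 ≡ 55 (mod 169)
55^2 ≡ 152 (mod 169)
55^3 ≡ 79 (mod 169)
55^4 ≡ 120 (mod 169)
55^6 ≡ 157 (mod 169)
55^12 ≡ 144 (mod 169)
55^13 ≡ 146 (mod 169)
55^26 ≡ 22 (mod 169)
55^39 ≡ 1 (mod 169) ✓
So ord_169(55) = 39.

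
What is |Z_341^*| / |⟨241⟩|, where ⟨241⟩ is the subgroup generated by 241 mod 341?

By Lagrange's theorem, ord_341(241) divides φ(341) = φ(11·31) = (11−1)·(31−1) = 10·30 = 300 = 2^2 · 3 · 5^2.
Divisors of 300: 1, 2, 3, 4, 5, 6, 10, 12, 15, 20, 25, 30, 50, 60, 75, 100, 150, 300.
Compute 241^d (mod 341) for the divisors d until we hit 1:
241^1 ≡ 241
241^2 ≡ 111
241^3 ≡ 153
241^4 ≡ 45
241^5 ≡ 274
241^6 ≡ 221
241^10 ≡ 56
241^12 ≡ 78
241^15 ≡ 340
241^20 ≡ 67
241^25 ≡ 285
241^30 ≡ 1
So ord_341(241) = 30, hence |⟨241⟩| = 30.
[(Z/341Z)^× : ⟨241⟩] = 300/30 = 10.

10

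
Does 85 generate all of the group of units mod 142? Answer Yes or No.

φ(142) = φ(2)·φ(71) = 1·70 = 70 = 2 · 5 · 7.
Test 85^(70/q) mod 142 for each prime factor q of 70:
85^35 ≡ 141 (mod 142)  [q = 2: ≢ 1 ✓]
85^14 ≡ 5 (mod 142)  [q = 5: ≢ 1 ✓]
85^10 ≡ 1 (mod 142)  [q = 7: ≡ 1 ✗]
The check at q = 7 fails, so 85 generates a proper subgroup.

No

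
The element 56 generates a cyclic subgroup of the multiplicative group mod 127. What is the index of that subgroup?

1

ord(56) | φ(127) = 127 − 1 = 126 = 2 · 3^2 · 7.
Divisors of 126: 1, 2, 3, 6, 7, 9, 14, 18, 21, 42, 63, 126.
Compute 56^d (mod 127) for the divisors d until we hit 1:
56^1 ≡ 56 (mod 127)
56^2 ≡ 88 (mod 127)
56^3 ≡ 102 (mod 127)
56^6 ≡ 117 (mod 127)
56^7 ≡ 75 (mod 127)
56^9 ≡ 123 (mod 127)
56^14 ≡ 37 (mod 127)
56^18 ≡ 16 (mod 127)
56^21 ≡ 108 (mod 127)
56^42 ≡ 107 (mod 127)
56^63 ≡ 126 (mod 127)
56^126 ≡ 1 (mod 127) ✓
The order of 56 is 126, so the subgroup it generates has 126 elements.
[(Z/127Z)^× : ⟨56⟩] = 126/126 = 1.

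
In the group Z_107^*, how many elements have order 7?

φ(107) = 107 − 1 = 106 = 2 · 53.
(Z/107Z)^× is cyclic (|G| = 106); a cyclic group of order m has exactly φ(d) elements of each order d | m, and none otherwise.
7 does not divide 106, so no element of (Z/107Z)^× has order 7.

0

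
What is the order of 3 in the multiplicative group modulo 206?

By Lagrange's theorem, ord_206(3) divides φ(206) = φ(2)·φ(103) = 1·102 = 102 = 2 · 3 · 17.
Divisors of 102: 1, 2, 3, 6, 17, 34, 51, 102.
Evaluate successive powers at the divisors of 102:
3^1 ≡ 3
3^2 ≡ 9
3^3 ≡ 27
3^6 ≡ 111
3^17 ≡ 205
3^34 ≡ 1
The smallest such exponent is 34, so the order of 3 is 34.

34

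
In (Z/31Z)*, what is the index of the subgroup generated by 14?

The order of 14 must divide φ(31) = 31 − 1 = 30 = 2 · 3 · 5.
Divisors of 30: 1, 2, 3, 5, 6, 10, 15, 30.
Compute 14^d (mod 31) for the divisors d until we hit 1:
14^1 ≡ 14
14^2 ≡ 10
14^3 ≡ 16
14^5 ≡ 5
14^6 ≡ 8
14^10 ≡ 25
14^15 ≡ 1
The order of 14 is 15, so the subgroup it generates has 15 elements.
The index is φ(31) / ord(14) = 30 / 15 = 2.

2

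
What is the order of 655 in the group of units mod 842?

The order of 655 must divide φ(842) = φ(2)·φ(421) = 1·420 = 420 = 2^2 · 3 · 5 · 7.
Divisors of 420: 1, 2, 3, 4, 5, 6, 7, 10, 12, 14, 15, 20, 21, 28, 30, 35, 42, 60, 70, 84, 105, 140, 210, 420.
Evaluate successive powers at the divisors of 420:
655^1 ≡ 655 (mod 842)
655^2 ≡ 447 (mod 842)
655^3 ≡ 611 (mod 842)
655^4 ≡ 255 (mod 842)
655^5 ≡ 309 (mod 842)
655^6 ≡ 315 (mod 842)
655^7 ≡ 35 (mod 842)
655^10 ≡ 335 (mod 842)
655^12 ≡ 711 (mod 842)
655^14 ≡ 383 (mod 842)
655^15 ≡ 791 (mod 842)
655^20 ≡ 239 (mod 842)
655^21 ≡ 775 (mod 842)
655^28 ≡ 181 (mod 842)
655^30 ≡ 75 (mod 842)
655^35 ≡ 441 (mod 842)
655^42 ≡ 279 (mod 842)
655^60 ≡ 573 (mod 842)
655^70 ≡ 821 (mod 842)
655^84 ≡ 377 (mod 842)
655^105 ≡ 1 (mod 842) ✓
So ord_842(655) = 105.

105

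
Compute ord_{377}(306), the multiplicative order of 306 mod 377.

84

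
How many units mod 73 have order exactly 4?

2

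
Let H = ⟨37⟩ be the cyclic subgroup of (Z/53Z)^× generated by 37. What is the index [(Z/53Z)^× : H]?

2

Since 37 ∈ (Z/53Z)^×, its order divides φ(53) = 53 − 1 = 52 = 2^2 · 13.
Divisors of 52: 1, 2, 4, 13, 26, 52.
Compute 37^d (mod 53) for the divisors d until we hit 1:
37^1 ≡ 37
37^2 ≡ 44
37^4 ≡ 28
37^13 ≡ 52
37^26 ≡ 1
The order of 37 is 26, so the subgroup it generates has 26 elements.
The index is φ(53) / ord(37) = 52 / 26 = 2.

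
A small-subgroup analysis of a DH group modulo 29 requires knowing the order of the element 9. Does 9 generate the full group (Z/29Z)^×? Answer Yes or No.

No

φ(29) = 29 − 1 = 28 = 2^2 · 7.
Test 9^(28/q) mod 29 for each prime factor q of 28:
9^14 ≡ 1 (mod 29)  [q = 2: ≡ 1 ✗]
9^4 ≡ 7 (mod 29)  [q = 7: ≢ 1 ✓]
9^14 ≡ 1 shows ord(9) | 14, strictly less than φ(29); not a primitive root.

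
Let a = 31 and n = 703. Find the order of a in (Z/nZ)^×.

By Lagrange's theorem, ord_703(31) divides φ(703) = φ(19·37) = (19−1)·(37−1) = 18·36 = 648 = 2^3 · 3^4.
Divisors of 648: 1, 2, 3, 4, 6, 8, 9, 12, 18, 24, 27, 36, 54, 72, 81, 108, 162, 216, 324, 648.
Evaluate successive powers at the divisors of 648:
31^1 ≡ 31 (mod 703)
31^2 ≡ 258 (mod 703)
31^3 ≡ 265 (mod 703)
31^4 ≡ 482 (mod 703)
31^6 ≡ 628 (mod 703)
31^8 ≡ 334 (mod 703)
31^9 ≡ 512 (mod 703)
31^12 ≡ 1 (mod 703) ✓
Hence ord(31) = 12.

12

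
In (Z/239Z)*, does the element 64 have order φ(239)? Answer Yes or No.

φ(239) = 239 − 1 = 238 = 2 · 7 · 17.
It suffices to check that the order of 64 is not a proper divisor of 238: compute 64^(238/q) for q ∈ {2, 7, 17}.
64^119 ≡ 1 (mod 239)  [q = 2: ≡ 1 ✗]
64^34 ≡ 44 (mod 239)  [q = 7: ≢ 1 ✓]
64^14 ≡ 22 (mod 239)  [q = 17: ≢ 1 ✓]
Since 64^119 ≡ 1, the order of 64 divides 119 < 238, so 64 is not a primitive root.

No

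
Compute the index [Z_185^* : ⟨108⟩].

4

By Lagrange's theorem, ord_185(108) divides φ(185) = φ(5·37) = (5−1)·(37−1) = 4·36 = 144 = 2^4 · 3^2.
Divisors of 144: 1, 2, 3, 4, 6, 8, 9, 12, 16, 18, 24, 36, 48, 72, 144.
Evaluate successive powers at the divisors of 144:
108^1 ≡ 108 (mod 185)
108^2 ≡ 9 (mod 185)
108^3 ≡ 47 (mod 185)
108^4 ≡ 81 (mod 185)
108^6 ≡ 174 (mod 185)
108^8 ≡ 86 (mod 185)
108^9 ≡ 38 (mod 185)
108^12 ≡ 121 (mod 185)
108^16 ≡ 181 (mod 185)
108^18 ≡ 149 (mod 185)
108^24 ≡ 26 (mod 185)
108^36 ≡ 1 (mod 185) ✓
Thus |⟨108⟩| = ord(108) = 36.
[(Z/185Z)^× : ⟨108⟩] = 144/36 = 4.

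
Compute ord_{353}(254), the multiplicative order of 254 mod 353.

By Lagrange's theorem, ord_353(254) divides φ(353) = 353 − 1 = 352 = 2^5 · 11.
Divisors of 352: 1, 2, 4, 8, 11, 16, 22, 32, 44, 88, 176, 352.
Test each divisor d:
254^1 ≡ 254
254^2 ≡ 270
254^4 ≡ 182
254^8 ≡ 295
254^11 ≡ 317
254^16 ≡ 187
254^22 ≡ 237
254^32 ≡ 22
254^44 ≡ 42
254^88 ≡ 352
254^176 ≡ 1
The smallest such exponent is 176, so the order of 254 is 176.

176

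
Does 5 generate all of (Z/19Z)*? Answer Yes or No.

φ(19) = 19 − 1 = 18 = 2 · 3^2.
Test 5^(18/q) mod 19 for each prime factor q of 18:
5^9 ≡ 1 (mod 19)  [q = 2: ≡ 1 ✗]
5^6 ≡ 7 (mod 19)  [q = 3: ≢ 1 ✓]
The check at q = 2 fails, so 5 generates a proper subgroup.

No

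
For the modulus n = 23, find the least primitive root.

5

φ(23) = 23 − 1 = 22 = 2 · 11.
Test candidates g = 2, 3, … against the prime factors q ∈ {2, 11} of φ(23): g is a generator iff g^(22/q) ≢ 1 for every such q.
g = 2: 2^11 ≡ 1 — hits 1, so not a primitive root.
g = 3: 3^11 ≡ 1 — hits 1, so not a primitive root.
g = 4: 4^11 ≡ 1 — hits 1, so not a primitive root.
g = 5: 5^11 ≡ 22; 5^2 ≡ 2 — none is 1, so 5 is a primitive root.
The smallest primitive root modulo 23 is 5.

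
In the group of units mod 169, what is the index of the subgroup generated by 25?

Since 25 ∈ (Z/169Z)^×, its order divides φ(169) = φ(13^2) = 13·(13−1) = 156 = 2^2 · 3 · 13.
Divisors of 156: 1, 2, 3, 4, 6, 12, 13, 26, 39, 52, 78, 156.
Compute 25^d (mod 169) for the divisors d until we hit 1:
25^1 ≡ 25
25^2 ≡ 118
25^3 ≡ 77
25^4 ≡ 66
25^6 ≡ 14
25^12 ≡ 27
25^13 ≡ 168
25^26 ≡ 1
The order of 25 is 26, so the subgroup it generates has 26 elements.
[(Z/169Z)^× : ⟨25⟩] = 156/26 = 6.

6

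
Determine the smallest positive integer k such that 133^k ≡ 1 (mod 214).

106

The order of 133 must divide φ(214) = φ(2)·φ(107) = 1·106 = 106 = 2 · 53.
Divisors of 106: 1, 2, 53, 106.
Check 133^d mod 214 for each divisor in increasing order:
133^1 ≡ 133
133^2 ≡ 141
133^53 ≡ 213
133^106 ≡ 1
The smallest such exponent is 106, so the order of 133 is 106.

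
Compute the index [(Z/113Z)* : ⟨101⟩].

ord(101) | φ(113) = 113 − 1 = 112 = 2^4 · 7.
Divisors of 112: 1, 2, 4, 7, 8, 14, 16, 28, 56, 112.
Test each divisor d:
101^1 ≡ 101
101^2 ≡ 31
101^4 ≡ 57
101^7 ≡ 40
101^8 ≡ 85
101^14 ≡ 18
101^16 ≡ 106
101^28 ≡ 98
101^56 ≡ 112
101^112 ≡ 1
The order of 101 is 112, so the subgroup it generates has 112 elements.
The index is φ(113) / ord(101) = 112 / 112 = 1.

1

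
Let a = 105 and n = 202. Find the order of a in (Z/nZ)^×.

50

By Lagrange's theorem, ord_202(105) divides φ(202) = φ(2)·φ(101) = 1·100 = 100 = 2^2 · 5^2.
Divisors of 100: 1, 2, 4, 5, 10, 20, 25, 50, 100.
Check 105^d mod 202 for each divisor in increasing order:
105^1 ≡ 105
105^2 ≡ 117
105^4 ≡ 155
105^5 ≡ 115
105^10 ≡ 95
105^20 ≡ 137
105^25 ≡ 201
105^50 ≡ 1
So ord_202(105) = 50.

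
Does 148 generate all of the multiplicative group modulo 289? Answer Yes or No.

Yes

φ(289) = φ(17^2) = 17·(17−1) = 272 = 2^4 · 17.
It suffices to check that the order of 148 is not a proper divisor of 272: compute 148^(272/q) for q ∈ {2, 17}.
148^136 ≡ 288 (mod 289)  [q = 2: ≢ 1 ✓]
148^16 ≡ 120 (mod 289)  [q = 17: ≢ 1 ✓]
All checks pass, so 148 has order 272 and is a primitive root modulo 289.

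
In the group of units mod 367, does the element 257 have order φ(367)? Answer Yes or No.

Yes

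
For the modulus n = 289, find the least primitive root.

3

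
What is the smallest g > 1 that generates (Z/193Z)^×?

φ(193) = 193 − 1 = 192 = 2^6 · 3.
g is a primitive root iff g^(192/q) ≢ 1 (mod 193) for each prime q ∈ {2, 3}.
g = 2: 2^96 ≡ 1 — hits 1, so not a primitive root.
g = 3: 3^96 ≡ 1 — hits 1, so not a primitive root.
g = 4: 4^96 ≡ 1 — hits 1, so not a primitive root.
g = 5: 5^96 ≡ 192; 5^64 ≡ 84 — none is 1, so 5 is a primitive root.
Hence the least primitive root of 193 is 5.

5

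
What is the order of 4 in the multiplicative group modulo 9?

By Lagrange's theorem, ord_9(4) divides φ(9) = φ(3^2) = 3·(3−1) = 6 = 2 · 3.
Divisors of 6: 1, 2, 3, 6.
Test each divisor d:
4^1 ≡ 4 (mod 9)
4^2 ≡ 7 (mod 9)
4^3 ≡ 1 (mod 9) ✓
So ord_9(4) = 3.

3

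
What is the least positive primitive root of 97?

φ(97) = 97 − 1 = 96 = 2^5 · 3.
Test candidates g = 2, 3, … against the prime factors q ∈ {2, 3} of φ(97): g is a generator iff g^(96/q) ≢ 1 for every such q.
g = 2: 2^48 ≡ 1 — hits 1, so not a primitive root.
g = 3: 3^48 ≡ 1 — hits 1, so not a primitive root.
g = 4: 4^48 ≡ 1 — hits 1, so not a primitive root.
g = 5: 5^48 ≡ 96; 5^32 ≡ 35 — none is 1, so 5 is a primitive root.
Hence the least primitive root of 97 is 5.

5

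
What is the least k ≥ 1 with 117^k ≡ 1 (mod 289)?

136

By Lagrange's theorem, ord_289(117) divides φ(289) = φ(17^2) = 17·(17−1) = 272 = 2^4 · 17.
Divisors of 272: 1, 2, 4, 8, 16, 17, 34, 68, 136, 272.
Check 117^d mod 289 for each divisor in increasing order:
117^1 ≡ 117 (mod 289)
117^2 ≡ 106 (mod 289)
117^4 ≡ 254 (mod 289)
117^8 ≡ 69 (mod 289)
117^16 ≡ 137 (mod 289)
117^17 ≡ 134 (mod 289)
117^34 ≡ 38 (mod 289)
117^68 ≡ 288 (mod 289)
117^136 ≡ 1 (mod 289) ✓
The smallest such exponent is 136, so the order of 117 is 136.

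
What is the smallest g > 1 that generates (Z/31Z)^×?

3

φ(31) = 31 − 1 = 30 = 2 · 3 · 5.
Test candidates g = 2, 3, … against the prime factors q ∈ {2, 3, 5} of φ(31): g is a generator iff g^(30/q) ≢ 1 for every such q.
g = 2: 2^15 ≡ 1 — hits 1, so not a primitive root.
g = 3: 3^15 ≡ 30; 3^10 ≡ 25; 3^6 ≡ 16 — none is 1, so 3 is a primitive root.
Hence the least primitive root of 31 is 3.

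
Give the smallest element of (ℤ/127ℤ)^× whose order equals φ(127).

φ(127) = 127 − 1 = 126 = 2 · 3^2 · 7.
Test candidates g = 2, 3, … against the prime factors q ∈ {2, 3, 7} of φ(127): g is a generator iff g^(126/q) ≢ 1 for every such q.
g = 2: 2^63 ≡ 1 — hits 1, so not a primitive root.
g = 3: 3^63 ≡ 126; 3^42 ≡ 107; 3^18 ≡ 4 — none is 1, so 3 is a primitive root.
The smallest primitive root modulo 127 is 3.

3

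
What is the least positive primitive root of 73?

5

φ(73) = 73 − 1 = 72 = 2^3 · 3^2.
g is a primitive root iff g^(72/q) ≢ 1 (mod 73) for each prime q ∈ {2, 3}.
g = 2: 2^36 ≡ 1 — hits 1, so not a primitive root.
g = 3: 3^36 ≡ 1 — hits 1, so not a primitive root.
g = 4: 4^36 ≡ 1 — hits 1, so not a primitive root.
g = 5: 5^36 ≡ 72; 5^24 ≡ 8 — none is 1, so 5 is a primitive root.
So 5 is the smallest generator of (Z/73Z)^×.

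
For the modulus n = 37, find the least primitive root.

φ(37) = 37 − 1 = 36 = 2^2 · 3^2.
Test candidates g = 2, 3, … against the prime factors q ∈ {2, 3} of φ(37): g is a generator iff g^(36/q) ≢ 1 for every such q.
g = 2: 2^18 ≡ 36; 2^12 ≡ 26 — none is 1, so 2 is a primitive root.
Hence the least primitive root of 37 is 2.

2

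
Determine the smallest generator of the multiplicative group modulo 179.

2

φ(179) = 179 − 1 = 178 = 2 · 89.
g is a primitive root iff g^(178/q) ≢ 1 (mod 179) for each prime q ∈ {2, 89}.
g = 2: 2^89 ≡ 178; 2^2 ≡ 4 — none is 1, so 2 is a primitive root.
Hence the least primitive root of 179 is 2.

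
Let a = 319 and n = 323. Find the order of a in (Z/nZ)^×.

By Lagrange's theorem, ord_323(319) divides φ(323) = φ(17·19) = (17−1)·(19−1) = 16·18 = 288 = 2^5 · 3^2.
Divisors of 288: 1, 2, 3, 4, 6, 8, 9, 12, 16, 18, 24, 32, 36, 48, 72, 96, 144, 288.
Test each divisor d:
319^1 ≡ 319 (mod 323)
319^2 ≡ 16 (mod 323)
319^3 ≡ 259 (mod 323)
319^4 ≡ 256 (mod 323)
319^6 ≡ 220 (mod 323)
319^8 ≡ 290 (mod 323)
319^9 ≡ 132 (mod 323)
319^12 ≡ 273 (mod 323)
319^16 ≡ 120 (mod 323)
319^18 ≡ 305 (mod 323)
319^24 ≡ 239 (mod 323)
319^32 ≡ 188 (mod 323)
319^36 ≡ 1 (mod 323) ✓
Therefore the multiplicative order of 319 modulo 323 is 36.

36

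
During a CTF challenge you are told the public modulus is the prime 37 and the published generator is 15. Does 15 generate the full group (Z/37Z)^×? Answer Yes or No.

φ(37) = 37 − 1 = 36 = 2^2 · 3^2.
15 is a primitive root mod 37 iff 15^(φ(37)/q) ≢ 1 for every prime q | φ(37), i.e. q ∈ {2, 3}.
15^18 ≡ 36 (mod 37)  [q = 2: ≢ 1 ✓]
15^12 ≡ 26 (mod 37)  [q = 3: ≢ 1 ✓]
All checks pass, so 15 has order 36 and is a primitive root modulo 37.

Yes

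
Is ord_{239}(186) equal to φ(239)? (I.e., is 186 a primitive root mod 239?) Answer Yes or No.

φ(239) = 239 − 1 = 238 = 2 · 7 · 17.
186 is a primitive root mod 239 iff 186^(φ(239)/q) ≢ 1 for every prime q | φ(239), i.e. q ∈ {2, 7, 17}.
186^119 ≡ 1 (mod 239)  [q = 2: ≡ 1 ✗]
186^34 ≡ 10 (mod 239)  [q = 7: ≢ 1 ✓]
186^14 ≡ 22 (mod 239)  [q = 17: ≢ 1 ✓]
The check at q = 2 fails, so 186 generates a proper subgroup.

No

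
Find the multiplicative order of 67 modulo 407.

Since 67 ∈ (Z/407Z)^×, its order divides φ(407) = φ(11·37) = (11−1)·(37−1) = 10·36 = 360 = 2^3 · 3^2 · 5.
Divisors of 360: 1, 2, 3, 4, 5, 6, 8, 9, 10, 12, 15, 18, 20, 24, 30, 36, 40, 45, 60, 72, 90, 120, 180, 360.
Compute 67^d (mod 407) for the divisors d until we hit 1:
67^1 ≡ 67
67^2 ≡ 12
67^3 ≡ 397
67^4 ≡ 144
67^5 ≡ 287
67^6 ≡ 100
67^8 ≡ 386
67^9 ≡ 221
67^10 ≡ 155
67^12 ≡ 232
67^15 ≡ 122
67^18 ≡ 1
So ord_407(67) = 18.

18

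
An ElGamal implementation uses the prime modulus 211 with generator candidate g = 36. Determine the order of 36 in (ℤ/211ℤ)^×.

105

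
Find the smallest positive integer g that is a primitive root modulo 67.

2

φ(67) = 67 − 1 = 66 = 2 · 3 · 11.
Test candidates g = 2, 3, … against the prime factors q ∈ {2, 3, 11} of φ(67): g is a generator iff g^(66/q) ≢ 1 for every such q.
g = 2: 2^33 ≡ 66; 2^22 ≡ 37; 2^6 ≡ 64 — none is 1, so 2 is a primitive root.
The smallest primitive root modulo 67 is 2.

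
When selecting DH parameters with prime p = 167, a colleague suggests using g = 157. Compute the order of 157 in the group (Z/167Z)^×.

83

Since 157 ∈ (Z/167Z)^×, its order divides φ(167) = 167 − 1 = 166 = 2 · 83.
Divisors of 166: 1, 2, 83, 166.
Evaluate successive powers at the divisors of 166:
157^1 ≡ 157 (mod 167)
157^2 ≡ 100 (mod 167)
157^83 ≡ 1 (mod 167) ✓
Hence ord(157) = 83.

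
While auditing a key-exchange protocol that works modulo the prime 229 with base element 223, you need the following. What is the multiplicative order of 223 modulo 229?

228

Since 223 ∈ (Z/229Z)^×, its order divides φ(229) = 229 − 1 = 228 = 2^2 · 3 · 19.
Divisors of 228: 1, 2, 3, 4, 6, 12, 19, 38, 57, 76, 114, 228.
Compute 223^d (mod 229) for the divisors d until we hit 1:
223^1 ≡ 223 (mod 229)
223^2 ≡ 36 (mod 229)
223^3 ≡ 13 (mod 229)
223^4 ≡ 151 (mod 229)
223^6 ≡ 169 (mod 229)
223^12 ≡ 165 (mod 229)
223^19 ≡ 89 (mod 229)
223^38 ≡ 135 (mod 229)
223^57 ≡ 107 (mod 229)
223^76 ≡ 134 (mod 229)
223^114 ≡ 228 (mod 229)
223^228 ≡ 1 (mod 229) ✓
Therefore the multiplicative order of 223 modulo 229 is 228.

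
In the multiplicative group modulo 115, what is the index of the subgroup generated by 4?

4

By Lagrange's theorem, ord_115(4) divides φ(115) = φ(5·23) = (5−1)·(23−1) = 4·22 = 88 = 2^3 · 11.
Divisors of 88: 1, 2, 4, 8, 11, 22, 44, 88.
Check 4^d mod 115 for each divisor in increasing order:
4^1 ≡ 4
4^2 ≡ 16
4^4 ≡ 26
4^8 ≡ 101
4^11 ≡ 24
4^22 ≡ 1
Thus |⟨4⟩| = ord(4) = 22.
The index is φ(115) / ord(4) = 88 / 22 = 4.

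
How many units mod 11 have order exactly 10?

4

φ(11) = 11 − 1 = 10 = 2 · 5.
(Z/11Z)^× is cyclic (|G| = 10); a cyclic group of order m has exactly φ(d) elements of each order d | m, and none otherwise.
10 = 2 · 5 divides 10, and φ(10) = 4.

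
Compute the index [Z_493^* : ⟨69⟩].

16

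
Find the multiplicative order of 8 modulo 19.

6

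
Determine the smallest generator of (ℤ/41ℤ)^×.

φ(41) = 41 − 1 = 40 = 2^3 · 5.
Test candidates g = 2, 3, … against the prime factors q ∈ {2, 5} of φ(41): g is a generator iff g^(40/q) ≢ 1 for every such q.
g = 2: 2^20 ≡ 1 — hits 1, so not a primitive root.
g = 3: 3^20 ≡ 40; 3^8 ≡ 1 — hits 1, so not a primitive root.
g = 4: 4^20 ≡ 1 — hits 1, so not a primitive root.
g = 5: 5^20 ≡ 1 — hits 1, so not a primitive root.
g = 6: 6^20 ≡ 40; 6^8 ≡ 10 — none is 1, so 6 is a primitive root.
So 6 is the smallest generator of (Z/41Z)^×.

6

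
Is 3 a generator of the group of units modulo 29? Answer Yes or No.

Yes

φ(29) = 29 − 1 = 28 = 2^2 · 7.
It suffices to check that the order of 3 is not a proper divisor of 28: compute 3^(28/q) for q ∈ {2, 7}.
3^14 ≡ 28 (mod 29)  [q = 2: ≢ 1 ✓]
3^4 ≡ 23 (mod 29)  [q = 7: ≢ 1 ✓]
Every test exponent gives a nontrivial residue, hence 3 generates the full group.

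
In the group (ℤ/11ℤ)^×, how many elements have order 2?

1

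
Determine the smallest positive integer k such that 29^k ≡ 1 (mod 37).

12

Since 29 ∈ (Z/37Z)^×, its order divides φ(37) = 37 − 1 = 36 = 2^2 · 3^2.
Divisors of 36: 1, 2, 3, 4, 6, 9, 12, 18, 36.
Test each divisor d:
29^1 ≡ 29
29^2 ≡ 27
29^3 ≡ 6
29^4 ≡ 26
29^6 ≡ 36
29^9 ≡ 31
29^12 ≡ 1
So ord_37(29) = 12.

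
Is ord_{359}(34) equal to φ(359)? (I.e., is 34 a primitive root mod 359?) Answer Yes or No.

No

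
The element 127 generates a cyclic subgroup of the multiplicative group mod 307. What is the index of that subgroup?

By Lagrange's theorem, ord_307(127) divides φ(307) = 307 − 1 = 306 = 2 · 3^2 · 17.
Divisors of 306: 1, 2, 3, 6, 9, 17, 18, 34, 51, 102, 153, 306.
Compute 127^d (mod 307) for the divisors d until we hit 1:
127^1 ≡ 127 (mod 307)
127^2 ≡ 165 (mod 307)
127^3 ≡ 79 (mod 307)
127^6 ≡ 101 (mod 307)
127^9 ≡ 304 (mod 307)
127^17 ≡ 46 (mod 307)
127^18 ≡ 9 (mod 307)
127^34 ≡ 274 (mod 307)
127^51 ≡ 17 (mod 307)
127^102 ≡ 289 (mod 307)
127^153 ≡ 1 (mod 307) ✓
So ord_307(127) = 153, hence |⟨127⟩| = 153.
The index is φ(307) / ord(127) = 306 / 153 = 2.

2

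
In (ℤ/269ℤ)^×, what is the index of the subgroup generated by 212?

The order of 212 must divide φ(269) = 269 − 1 = 268 = 2^2 · 67.
Divisors of 268: 1, 2, 4, 67, 134, 268.
Evaluate successive powers at the divisors of 268:
212^1 ≡ 212
212^2 ≡ 21
212^4 ≡ 172
212^67 ≡ 268
212^134 ≡ 1
The order of 212 is 134, so the subgroup it generates has 134 elements.
The index is φ(269) / ord(212) = 268 / 134 = 2.

2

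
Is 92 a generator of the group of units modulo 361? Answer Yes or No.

No

φ(361) = φ(19^2) = 19·(19−1) = 342 = 2 · 3^2 · 19.
An element g generates (Z/361Z)^× iff g^(342/q) ≢ 1 (mod 361) for each prime q ∈ {2, 3, 19}.
92^171 ≡ 1 (mod 361)  [q = 2: ≡ 1 ✗]
92^114 ≡ 292 (mod 361)  [q = 3: ≢ 1 ✓]
92^18 ≡ 134 (mod 361)  [q = 19: ≢ 1 ✓]
92^171 ≡ 1 shows ord(92) | 171, strictly less than φ(361); not a primitive root.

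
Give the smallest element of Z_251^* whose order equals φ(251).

6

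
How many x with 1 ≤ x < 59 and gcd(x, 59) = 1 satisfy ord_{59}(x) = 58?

28

φ(59) = 59 − 1 = 58 = 2 · 29.
(Z/59Z)^× is cyclic (|G| = 58); a cyclic group of order m has exactly φ(d) elements of each order d | m, and none otherwise.
58 = 2 · 29 divides 58, and φ(58) = 28.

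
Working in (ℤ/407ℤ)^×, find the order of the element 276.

36

Since 276 ∈ (Z/407Z)^×, its order divides φ(407) = φ(11·37) = (11−1)·(37−1) = 10·36 = 360 = 2^3 · 3^2 · 5.
Divisors of 360: 1, 2, 3, 4, 5, 6, 8, 9, 10, 12, 15, 18, 20, 24, 30, 36, 40, 45, 60, 72, 90, 120, 180, 360.
Test each divisor d:
276^1 ≡ 276 (mod 407)
276^2 ≡ 67 (mod 407)
276^3 ≡ 177 (mod 407)
276^4 ≡ 12 (mod 407)
276^5 ≡ 56 (mod 407)
276^6 ≡ 397 (mod 407)
276^8 ≡ 144 (mod 407)
276^9 ≡ 265 (mod 407)
276^10 ≡ 287 (mod 407)
276^12 ≡ 100 (mod 407)
276^15 ≡ 199 (mod 407)
276^18 ≡ 221 (mod 407)
276^20 ≡ 155 (mod 407)
276^24 ≡ 232 (mod 407)
276^30 ≡ 122 (mod 407)
276^36 ≡ 1 (mod 407) ✓
Therefore the multiplicative order of 276 modulo 407 is 36.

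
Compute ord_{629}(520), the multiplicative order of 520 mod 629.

144

ord(520) | φ(629) = φ(17·37) = (17−1)·(37−1) = 16·36 = 576 = 2^6 · 3^2.
Divisors of 576: 1, 2, 3, 4, 6, 8, 9, 12, 16, 18, 24, 32, 36, 48, 64, 72, 96, 144, 192, 288, 576.
Compute 520^d (mod 629) for the divisors d until we hit 1:
520^1 ≡ 520 (mod 629)
520^2 ≡ 559 (mod 629)
520^3 ≡ 82 (mod 629)
520^4 ≡ 497 (mod 629)
520^6 ≡ 434 (mod 629)
520^8 ≡ 441 (mod 629)
520^9 ≡ 364 (mod 629)
520^12 ≡ 285 (mod 629)
520^16 ≡ 120 (mod 629)
520^18 ≡ 406 (mod 629)
520^24 ≡ 84 (mod 629)
520^32 ≡ 562 (mod 629)
520^36 ≡ 38 (mod 629)
520^48 ≡ 137 (mod 629)
520^64 ≡ 86 (mod 629)
520^72 ≡ 186 (mod 629)
520^96 ≡ 528 (mod 629)
520^144 ≡ 1 (mod 629) ✓
Hence ord(520) = 144.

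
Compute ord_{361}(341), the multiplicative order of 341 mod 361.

ord(341) | φ(361) = φ(19^2) = 19·(19−1) = 342 = 2 · 3^2 · 19.
Divisors of 342: 1, 2, 3, 6, 9, 18, 19, 38, 57, 114, 171, 342.
Evaluate successive powers at the divisors of 342:
341^1 ≡ 341 (mod 361)
341^2 ≡ 39 (mod 361)
341^3 ≡ 303 (mod 361)
341^6 ≡ 115 (mod 361)
341^9 ≡ 189 (mod 361)
341^18 ≡ 343 (mod 361)
341^19 ≡ 360 (mod 361)
341^38 ≡ 1 (mod 361) ✓
Therefore the multiplicative order of 341 modulo 361 is 38.

38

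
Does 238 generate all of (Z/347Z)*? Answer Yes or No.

φ(347) = 347 − 1 = 346 = 2 · 173.
It suffices to check that the order of 238 is not a proper divisor of 346: compute 238^(346/q) for q ∈ {2, 173}.
238^173 ≡ 346 (mod 347)  [q = 2: ≢ 1 ✓]
238^2 ≡ 83 (mod 347)  [q = 173: ≢ 1 ✓]
All checks pass, so 238 has order 346 and is a primitive root modulo 347.

Yes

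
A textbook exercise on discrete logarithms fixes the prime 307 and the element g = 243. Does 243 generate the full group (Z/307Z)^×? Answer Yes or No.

No

φ(307) = 307 − 1 = 306 = 2 · 3^2 · 17.
243 is a primitive root mod 307 iff 243^(φ(307)/q) ≢ 1 for every prime q | φ(307), i.e. q ∈ {2, 3, 17}.
243^153 ≡ 306 (mod 307)  [q = 2: ≢ 1 ✓]
243^102 ≡ 1 (mod 307)  [q = 3: ≡ 1 ✗]
243^18 ≡ 64 (mod 307)  [q = 17: ≢ 1 ✓]
Since 243^102 ≡ 1, the order of 243 divides 102 < 306, so 243 is not a primitive root.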